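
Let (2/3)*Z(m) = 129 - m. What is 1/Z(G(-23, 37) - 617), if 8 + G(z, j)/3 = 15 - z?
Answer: 1/984 ≈ 0.0010163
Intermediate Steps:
G(z, j) = 21 - 3*z (G(z, j) = -24 + 3*(15 - z) = -24 + (45 - 3*z) = 21 - 3*z)
Z(m) = 387/2 - 3*m/2 (Z(m) = 3*(129 - m)/2 = 387/2 - 3*m/2)
1/Z(G(-23, 37) - 617) = 1/(387/2 - 3*((21 - 3*(-23)) - 617)/2) = 1/(387/2 - 3*((21 + 69) - 617)/2) = 1/(387/2 - 3*(90 - 617)/2) = 1/(387/2 - 3/2*(-527)) = 1/(387/2 + 1581/2) = 1/984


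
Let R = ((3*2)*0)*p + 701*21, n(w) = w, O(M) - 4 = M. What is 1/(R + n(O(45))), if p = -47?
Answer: 1/14770 ≈ 6.7705e-5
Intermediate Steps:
O(M) = 4 + M
R = 14721 (R = ((3*2)*0)*(-47) + 701*21 = (6*0)*(-47) + 14721 = 0*(-47) + 14721 = 0 + 14721 = 14721)
1/(R + n(O(45))) = 1/(14721 + (4 + 45)) = 1/(14721 + 49) = 1/14770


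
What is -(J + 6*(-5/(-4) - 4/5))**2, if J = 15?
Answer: -31329/100 ≈ -313.29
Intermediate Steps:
-(J + 6*(-5/(-4) - 4/5))**2 = -(15 + 6*(-5/(-4) - 4/5))**2 = -(15 + 6*(-5*(-1/4) - 4*1/5))**2 = -(15 + 6*(5/4 - 4/5))**2 = -(15 + 6*(9/20))**2 = -(15 + 27/10)**2 = -(177/10)**2 = -1*31329/100 = -31329/100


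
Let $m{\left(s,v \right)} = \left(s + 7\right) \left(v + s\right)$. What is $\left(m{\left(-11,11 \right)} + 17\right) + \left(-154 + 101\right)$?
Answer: $-36$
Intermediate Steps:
$m{\left(s,v \right)} = \left(7 + s\right) \left(s + v\right)$
$\left(m{\left(-11,11 \right)} + 17\right) + \left(-154 + 101\right) = \left(\left(\left(-11\right)^{2} + 7 \left(-11\right) + 7 \cdot 11 - 121\right) + 17\right) + \left(-154 + 101\right) = \left(\left(121 - 77 + 77 - 121\right) + 17\right) - 53 = \left(0 + 17\right) - 53 = 17 - 53 = -36$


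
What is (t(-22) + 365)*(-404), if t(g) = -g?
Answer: -156348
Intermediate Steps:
(t(-22) + 365)*(-404) = (-1*(-22) + 365)*(-404) = (22 + 365)*(-404) = 387*(-404) = -156348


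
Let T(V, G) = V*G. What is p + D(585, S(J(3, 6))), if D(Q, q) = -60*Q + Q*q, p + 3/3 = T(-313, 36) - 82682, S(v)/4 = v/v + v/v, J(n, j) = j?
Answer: -124371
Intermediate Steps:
T(V, G) = G*V
S(v) = 8 (S(v) = 4*(v/v + v/v) = 4*(1 + 1) = 4*2 = 8)
p = -93951 (p = -1 + (36*(-313) - 82682) = -1 + (-11268 - 82682) = -1 - 93950 = -93951)
p + D(585, S(J(3, 6))) = -93951 + 585*(-60 + 8) = -93951 + 585*(-52) = -93951 - 30420 = -124371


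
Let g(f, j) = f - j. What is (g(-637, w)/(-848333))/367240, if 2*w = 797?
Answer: 2071/623083621840 ≈ 3.3238e-9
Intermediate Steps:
w = 797/2 (w = (½)*797 = 797/2 ≈ 398.50)
(g(-637, w)/(-848333))/367240 = ((-637 - 1*797/2)/(-848333))/367240 = ((-637 - 797/2)*(-1/848333))*(1/367240) = -2071/2*(-1/848333)*(1/367240) = (2071/1696666)*(1/367240) = 2071/623083621840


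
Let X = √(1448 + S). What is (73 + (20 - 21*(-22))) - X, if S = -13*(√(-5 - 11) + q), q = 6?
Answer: 555 - √(1370 - 52*I) ≈ 517.98 + 0.70232*I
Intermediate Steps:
S = -78 - 52*I (S = -13*(√(-5 - 11) + 6) = -13*(√(-16) + 6) = -13*(4*I + 6) = -13*(6 + 4*I) = -78 - 52*I ≈ -78.0 - 52.0*I)
X = √(1370 - 52*I) (X = √(1448 + (-78 - 52*I)) = √(1370 - 52*I) ≈ 37.02 - 0.7023*I)
(73 + (20 - 21*(-22))) - X = (73 + (20 - 21*(-22))) - √(1370 - 52*I) = (73 + (20 + 462)) - √(1370 - 52*I) = (73 + 482) - √(1370 - 52*I) = 555 - √(1370 - 52*I)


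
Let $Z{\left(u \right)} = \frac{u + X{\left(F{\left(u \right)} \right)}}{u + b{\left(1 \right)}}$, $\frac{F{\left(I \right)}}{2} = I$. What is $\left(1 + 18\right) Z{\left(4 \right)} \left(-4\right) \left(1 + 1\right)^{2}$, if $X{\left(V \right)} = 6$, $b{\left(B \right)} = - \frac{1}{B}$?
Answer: $- \frac{3040}{3} \approx -1013.3$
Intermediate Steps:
$F{\left(I \right)} = 2 I$
$Z{\left(u \right)} = \frac{6 + u}{-1 + u}$ ($Z{\left(u \right)} = \frac{u + 6}{u - 1^{-1}} = \frac{6 + u}{u - 1} = \frac{6 + u}{-1 + u}$)
$\left(1 + 18\right) Z{\left(4 \right)} \left(-4\right) \left(1 + 1\right)^{2} = \left(1 + 18\right) \frac{6 + 4}{-1 + 4} \left(-4\right) \left(1 + 1\right)^{2} = 19 \cdot \frac{1}{3} \cdot 10 \left(-4\right) 2^{2} = 19 \cdot \frac{1}{3} \cdot 10 \left(-4\right) 4 = 19 \cdot \frac{10}{3} \left(-4\right) 4 = 19 \left(\left(- \frac{40}{3}\right) 4\right) = 19 \left(- \frac{160}{3}\right) = - \frac{3040}{3}$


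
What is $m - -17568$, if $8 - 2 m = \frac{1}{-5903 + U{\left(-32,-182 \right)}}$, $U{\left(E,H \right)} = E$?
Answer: $\frac{208579641}{11870} \approx 17572.0$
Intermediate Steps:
$m = \frac{47481}{11870}$ ($m = 4 - \frac{1}{2 \left(-5903 - 32\right)} = 4 - \frac{1}{2 \left(-5935\right)} = 4 - - \frac{1}{11870} = 4 + \frac{1}{11870} = \frac{47481}{11870} \approx 4.0001$)
$m - -17568 = \frac{47481}{11870} - -17568 = \frac{47481}{11870} + 17568 = \frac{208579641}{11870}$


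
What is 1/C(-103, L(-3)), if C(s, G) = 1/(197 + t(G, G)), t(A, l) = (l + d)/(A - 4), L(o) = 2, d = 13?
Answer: 379/2 ≈ 189.50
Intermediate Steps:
t(A, l) = (13 + l)/(-4 + A) (t(A, l) = (l + 13)/(A - 4) = (13 + l)/(-4 + A))
C(s, G) = 1/(197 + (13 + G)/(-4 + G))
1/C(-103, L(-3)) = 1/((-4 + 2)/(-775 + 198*2)) = 1/(-2/(-775 + 396)) = 1/(-2/(-379)) = 1/(-1/379*(-2)) = 1/(2/379) = 379/2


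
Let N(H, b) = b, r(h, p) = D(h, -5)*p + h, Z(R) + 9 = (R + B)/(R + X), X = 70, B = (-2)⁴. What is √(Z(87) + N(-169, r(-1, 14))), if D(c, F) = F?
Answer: I*√1955749/157 ≈ 8.9075*I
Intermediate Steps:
B = 16
Z(R) = -9 + (16 + R)/(70 + R) (Z(R) = -9 + (R + 16)/(R + 70) = -9 + (16 + R)/(70 + R))
r(h, p) = h - 5*p (r(h, p) = -5*p + h = h - 5*p)
√(Z(87) + N(-169, r(-1, 14))) = √(2*(-307 - 4*87)/(70 + 87) + (-1 - 5*14)) = √(2*(-307 - 348)/157 + (-1 - 70)) = √(2*(1/157)*(-655) - 71) = √(-1310/157 - 71) = √(-12457/157) = I*√1955749/157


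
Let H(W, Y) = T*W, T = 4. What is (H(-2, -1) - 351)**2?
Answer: 128881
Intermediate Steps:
H(W, Y) = 4*W
(H(-2, -1) - 351)**2 = (4*(-2) - 351)**2 = (-8 - 351)**2 = (-359)**2 = 128881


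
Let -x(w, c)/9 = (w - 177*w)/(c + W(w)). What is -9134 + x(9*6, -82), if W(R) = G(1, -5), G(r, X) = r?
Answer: -10190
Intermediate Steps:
W(R) = 1
x(w, c) = 1584*w/(1 + c) (x(w, c) = -9*(w - 177*w)/(c + 1) = -9*(-176*w)/(1 + c) = -(-1584)*w/(1 + c) = 1584*w/(1 + c))
-9134 + x(9*6, -82) = -9134 + 1584*(9*6)/(1 - 82) = -9134 + 1584*54/(-81) = -9134 + 1584*54*(-1/81) = -9134 - 1056 = -10190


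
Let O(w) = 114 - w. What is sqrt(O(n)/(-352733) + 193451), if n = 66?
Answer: sqrt(24069283532595155)/352733 ≈ 439.83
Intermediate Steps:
sqrt(O(n)/(-352733) + 193451) = sqrt((114 - 1*66)/(-352733) + 193451) = sqrt((114 - 66)*(-1/352733) + 193451) = sqrt(48*(-1/352733) + 193451) = sqrt(-48/352733 + 193451) = sqrt(68236551535/352733) = sqrt(24069283532595155)/352733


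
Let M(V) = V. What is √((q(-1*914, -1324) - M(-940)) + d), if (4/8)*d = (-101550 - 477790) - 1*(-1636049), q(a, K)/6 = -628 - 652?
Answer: √2106678 ≈ 1451.4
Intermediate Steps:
q(a, K) = -7680 (q(a, K) = 6*(-628 - 652) = 6*(-1280) = -7680)
d = 2113418 (d = 2*((-101550 - 477790) - 1*(-1636049)) = 2*(-579340 + 1636049) = 2*1056709 = 2113418)
√((q(-1*914, -1324) - M(-940)) + d) = √((-7680 - 1*(-940)) + 2113418) = √((-7680 + 940) + 2113418) = √(-6740 + 2113418) = √2106678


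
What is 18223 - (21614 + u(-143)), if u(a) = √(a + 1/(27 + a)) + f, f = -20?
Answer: -3371 - I*√481081/58 ≈ -3371.0 - 11.959*I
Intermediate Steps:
u(a) = -20 + √(a + 1/(27 + a)) (u(a) = √(a + 1/(27 + a)) - 20 = -20 + √(a + 1/(27 + a)))
18223 - (21614 + u(-143)) = 18223 - (21614 + (-20 + √((1 - 143*(27 - 143))/(27 - 143)))) = 18223 - (21614 + (-20 + √((1 - 143*(-116))/(-116)))) = 18223 - (21614 + (-20 + √(-(1 + 16588)/116))) = 18223 - (21614 + (-20 + √(-1/116*16589))) = 18223 - (21614 + (-20 + √(-16589/116))) = 18223 - (21614 + (-20 + I*√481081/58)) = 18223 - (21594 + I*√481081/58) = 18223 + (-21594 - I*√481081/58) = -3371 - I*√481081/58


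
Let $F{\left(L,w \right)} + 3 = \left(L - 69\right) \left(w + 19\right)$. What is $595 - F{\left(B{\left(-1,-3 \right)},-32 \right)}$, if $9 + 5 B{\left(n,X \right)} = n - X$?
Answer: $- \frac{1586}{5} \approx -317.2$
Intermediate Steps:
$B{\left(n,X \right)} = - \frac{9}{5} - \frac{X}{5} + \frac{n}{5}$ ($B{\left(n,X \right)} = - \frac{9}{5} + \frac{n - X}{5} = - \frac{9}{5} - \left(- \frac{n}{5} + \frac{X}{5}\right) = - \frac{9}{5} - \frac{X}{5} + \frac{n}{5}$)
$F{\left(L,w \right)} = -3 + \left(-69 + L\right) \left(19 + w\right)$ ($F{\left(L,w \right)} = -3 + \left(L - 69\right) \left(w + 19\right) = -3 + \left(-69 + L\right) \left(19 + w\right)$)
$595 - F{\left(B{\left(-1,-3 \right)},-32 \right)} = 595 - \left(-1314 - -2208 + 19 \left(- \frac{9}{5} - - \frac{3}{5} + \frac{1}{5} \left(-1\right)\right) + \left(- \frac{9}{5} - - \frac{3}{5} + \frac{1}{5} \left(-1\right)\right) \left(-32\right)\right) = 595 - \left(-1314 + 2208 + 19 \left(- \frac{9}{5} + \frac{3}{5} - \frac{1}{5}\right) + \left(- \frac{9}{5} + \frac{3}{5} - \frac{1}{5}\right) \left(-32\right)\right) = 595 - \left(-1314 + 2208 + 19 \left(- \frac{7}{5}\right) - - \frac{224}{5}\right) = 595 - \left(-1314 + 2208 - \frac{133}{5} + \frac{224}{5}\right) = 595 - \frac{4561}{5} = - \frac{1586}{5}$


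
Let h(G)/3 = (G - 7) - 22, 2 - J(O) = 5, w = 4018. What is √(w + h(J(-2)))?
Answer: √3922 ≈ 62.626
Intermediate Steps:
J(O) = -3 (J(O) = 2 - 1*5 = 2 - 5 = -3)
h(G) = -87 + 3*G (h(G) = 3*((G - 7) - 22) = 3*((-7 + G) - 22) = 3*(-29 + G) = -87 + 3*G)
√(w + h(J(-2))) = √(4018 + (-87 + 3*(-3))) = √(4018 + (-87 - 9)) = √(4018 - 96) = √3922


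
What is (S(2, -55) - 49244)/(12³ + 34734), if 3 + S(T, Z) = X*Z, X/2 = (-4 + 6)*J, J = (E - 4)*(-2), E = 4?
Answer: -49247/36462 ≈ -1.3506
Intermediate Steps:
J = 0 (J = (4 - 4)*(-2) = 0*(-2) = 0)
X = 0 (X = 2*((-4 + 6)*0) = 2*(2*0) = 2*0 = 0)
S(T, Z) = -3 (S(T, Z) = -3 + 0*Z = -3 + 0 = -3)
(S(2, -55) - 49244)/(12³ + 34734) = (-3 - 49244)/(12³ + 34734) = -49247/(1728 + 34734) = -49247/36462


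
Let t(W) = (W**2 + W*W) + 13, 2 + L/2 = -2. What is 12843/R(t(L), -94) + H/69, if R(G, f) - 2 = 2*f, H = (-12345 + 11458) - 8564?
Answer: -881351/4278 ≈ -206.02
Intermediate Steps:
L = -8 (L = -4 + 2*(-2) = -4 - 4 = -8)
H = -9451 (H = -887 - 8564 = -9451)
t(W) = 13 + 2*W**2 (t(W) = (W**2 + W**2) + 13 = 2*W**2 + 13 = 13 + 2*W**2)
R(G, f) = 2 + 2*f
12843/R(t(L), -94) + H/69 = 12843/(2 + 2*(-94)) - 9451/69 = 12843/(2 - 188) - 9451*1/69 = 12843/(-186) - 9451/69 = 12843*(-1/186) - 9451/69 = -4281/62 - 9451/69 = -881351/4278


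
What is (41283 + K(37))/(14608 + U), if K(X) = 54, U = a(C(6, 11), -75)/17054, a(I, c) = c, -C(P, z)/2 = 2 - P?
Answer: 704961198/249124757 ≈ 2.8298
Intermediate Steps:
C(P, z) = -4 + 2*P (C(P, z) = -2*(2 - P) = -4 + 2*P)
U = -75/17054 ≈ -0.0043978
(41283 + K(37))/(14608 + U) = (41283 + 54)/(14608 - 75/17054) = 41337/(249124757/17054) = 41337*(17054/249124757) = 704961198/249124757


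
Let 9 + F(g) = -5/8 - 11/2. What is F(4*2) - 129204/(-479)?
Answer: 975673/3832 ≈ 254.61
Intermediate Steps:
F(g) = -121/8 (F(g) = -9 + (-5/8 - 11/2) = -9 - 49/8 = -121/8)
F(4*2) - 129204/(-479) = -121/8 - 129204/(-479) = -121/8 - 129204*(-1)/479 = -121/8 - 444*(-291/479) = -121/8 + 129204/479 = 975673/3832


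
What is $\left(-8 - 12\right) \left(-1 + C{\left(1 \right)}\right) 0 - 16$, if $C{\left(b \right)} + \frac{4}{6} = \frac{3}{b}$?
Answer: $-16$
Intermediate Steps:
$C{\left(b \right)} = - \frac{2}{3} + \frac{3}{b}$
$\left(-8 - 12\right) \left(-1 + C{\left(1 \right)}\right) 0 - 16 = \left(-8 - 12\right) \left(-1 - \left(\frac{2}{3} - \frac{3}{1}\right)\right) 0 - 16 = - 20 \left(-1 + \left(- \frac{2}{3} + 3 \cdot 1\right)\right) 0 - 16 = - 20 \left(-1 + \left(- \frac{2}{3} + 3\right)\right) 0 - 16 = - 20 \left(-1 + \frac{7}{3}\right) 0 - 16 = \left(-20\right) \frac{4}{3} \cdot 0 - 16 = \left(- \frac{80}{3}\right) 0 - 16 = 0 - 16 = -16$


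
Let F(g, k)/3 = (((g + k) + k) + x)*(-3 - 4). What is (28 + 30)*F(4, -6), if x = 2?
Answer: 7308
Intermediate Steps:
F(g, k) = -42 - 42*k - 21*g (F(g, k) = 3*((((g + k) + k) + 2)*(-3 - 4)) = 3*(((g + 2*k) + 2)*(-7)) = 3*((2 + g + 2*k)*(-7)) = 3*(-14 - 14*k - 7*g) = -42 - 42*k - 21*g)
(28 + 30)*F(4, -6) = (28 + 30)*(-42 - 42*(-6) - 21*4) = 58*(-42 + 252 - 84) = 58*126 = 7308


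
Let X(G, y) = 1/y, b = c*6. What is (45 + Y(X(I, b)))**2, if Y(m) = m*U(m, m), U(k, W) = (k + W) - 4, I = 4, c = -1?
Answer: 677329/324 ≈ 2090.5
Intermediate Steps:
b = -6 (b = -1*6 = -6)
U(k, W) = -4 + W + k (U(k, W) = (W + k) - 4 = -4 + W + k)
Y(m) = m*(-4 + 2*m) (Y(m) = m*(-4 + m + m) = m*(-4 + 2*m))
(45 + Y(X(I, b)))**2 = (45 + 2*(-2 + 1/(-6))/(-6))**2 = (45 + 2*(-1/6)*(-2 - 1/6))**2 = (45 + 2*(-1/6)*(-13/6))**2 = (45 + 13/18)**2 = (823/18)**2 = 677329/324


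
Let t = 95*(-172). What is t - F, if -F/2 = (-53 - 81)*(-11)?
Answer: -13392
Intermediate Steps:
t = -16340
F = -2948 (F = -2*(-53 - 81)*(-11) = -(-268)*(-11) = -2*1474 = -2948)
t - F = -16340 - 1*(-2948) = -16340 + 2948 = -13392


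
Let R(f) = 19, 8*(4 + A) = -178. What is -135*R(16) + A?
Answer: -10365/4 ≈ -2591.3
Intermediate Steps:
A = -105/4 (A = -4 + (⅛)*(-178) = -4 - 89/4 = -105/4 ≈ -26.250)
-135*R(16) + A = -135*19 - 105/4 = -2565 - 105/4 = -10365/4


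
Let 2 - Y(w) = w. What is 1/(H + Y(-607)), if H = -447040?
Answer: -1/446431 ≈ -2.2400e-6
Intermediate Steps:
Y(w) = 2 - w
1/(H + Y(-607)) = 1/(-447040 + (2 - 1*(-607))) = 1/(-447040 + (2 + 607)) = 1/(-447040 + 609) = 1/(-446431) = -1/446431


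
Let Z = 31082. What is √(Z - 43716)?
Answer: I*√12634 ≈ 112.4*I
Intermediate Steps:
√(Z - 43716) = √(31082 - 43716) = √(-12634) = I*√12634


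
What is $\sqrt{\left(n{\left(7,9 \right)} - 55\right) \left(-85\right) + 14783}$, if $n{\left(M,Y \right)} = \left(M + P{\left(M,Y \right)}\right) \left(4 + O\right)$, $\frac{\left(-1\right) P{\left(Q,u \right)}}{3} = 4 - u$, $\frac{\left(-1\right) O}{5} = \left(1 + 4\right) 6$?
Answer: $\sqrt{292478} \approx 540.81$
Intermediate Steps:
$O = -150$ ($O = - 5 \left(1 + 4\right) 6 = - 5 \cdot 5 \cdot 6 = \left(-5\right) 30 = -150$)
$P{\left(Q,u \right)} = -12 + 3 u$ ($P{\left(Q,u \right)} = - 3 \left(4 - u\right) = -12 + 3 u$)
$n{\left(M,Y \right)} = 1752 - 438 Y - 146 M$ ($n{\left(M,Y \right)} = \left(M + \left(-12 + 3 Y\right)\right) \left(4 - 150\right) = \left(-12 + M + 3 Y\right) \left(-146\right) = 1752 - 438 Y - 146 M$)
$\sqrt{\left(n{\left(7,9 \right)} - 55\right) \left(-85\right) + 14783} = \sqrt{\left(\left(1752 - 3942 - 1022\right) - 55\right) \left(-85\right) + 14783} = \sqrt{\left(-3212 - 55\right) \left(-85\right) + 14783} = \sqrt{\left(-3267\right) \left(-85\right) + 14783} = \sqrt{277695 + 14783} = \sqrt{292478}$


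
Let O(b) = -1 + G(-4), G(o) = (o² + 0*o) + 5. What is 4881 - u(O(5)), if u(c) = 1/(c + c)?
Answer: 195239/40 ≈ 4881.0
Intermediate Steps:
G(o) = 5 + o² (G(o) = (o² + 0) + 5 = o² + 5 = 5 + o²)
O(b) = 20 (O(b) = -1 + (5 + (-4)²) = -1 + (5 + 16) = -1 + 21 = 20)
u(c) = 1/(2*c)
4881 - u(O(5)) = 4881 - 1/(2*20) = 4881 - 1*1/40 = 4881 - 1/40 = 195239/40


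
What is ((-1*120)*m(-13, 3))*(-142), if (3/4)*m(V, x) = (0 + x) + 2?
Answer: 113600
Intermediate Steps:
m(V, x) = 8/3 + 4*x/3 (m(V, x) = 4*((0 + x) + 2)/3 = 4*(x + 2)/3 = 4*(2 + x)/3 = 8/3 + 4*x/3)
((-1*120)*m(-13, 3))*(-142) = ((-1*120)*(8/3 + (4/3)*3))*(-142) = -120*(8/3 + 4)*(-142) = -120*20/3*(-142) = -800*(-142) = 113600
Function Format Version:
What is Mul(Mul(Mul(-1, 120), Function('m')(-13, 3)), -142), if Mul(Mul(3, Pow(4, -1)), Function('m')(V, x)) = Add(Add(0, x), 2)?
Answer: 113600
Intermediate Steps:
Function('m')(V, x) = Add(Rational(8, 3), Mul(Rational(4, 3), x)) (Function('m')(V, x) = Mul(Rational(4, 3), Add(Add(0, x), 2)) = Mul(Rational(4, 3), Add(x, 2)) = Mul(Rational(4, 3), Add(2, x)) = Add(Rational(8, 3), Mul(Rational(4, 3), x)))
Mul(Mul(Mul(-1, 120), Function('m')(-13, 3)), -142) = Mul(Mul(Mul(-1, 120), Add(Rational(8, 3), Mul(Rational(4, 3), 3))), -142) = Mul(Mul(-120, Add(Rational(8, 3), 4)), -142) = Mul(Mul(-120, Rational(20, 3)), -142) = Mul(-800, -142) = 113600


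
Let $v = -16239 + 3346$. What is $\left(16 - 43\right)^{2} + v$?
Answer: $-12164$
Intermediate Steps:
$v = -12893$
$\left(16 - 43\right)^{2} + v = \left(16 - 43\right)^{2} - 12893 = \left(-27\right)^{2} - 12893 = 729 - 12893 = -12164$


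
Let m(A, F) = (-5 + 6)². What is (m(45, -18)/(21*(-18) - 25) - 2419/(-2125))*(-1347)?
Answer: -1310270004/856375 ≈ -1530.0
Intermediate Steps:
m(A, F) = 1 (m(A, F) = 1² = 1)
(m(45, -18)/(21*(-18) - 25) - 2419/(-2125))*(-1347) = (1/(21*(-18) - 25) - 2419/(-2125))*(-1347) = (1/(-378 - 25) - 2419*(-1/2125))*(-1347) = (1/(-403) + 2419/2125)*(-1347) = (1*(-1/403) + 2419/2125)*(-1347) = (-1/403 + 2419/2125)*(-1347) = (972732/856375)*(-1347) = -1310270004/856375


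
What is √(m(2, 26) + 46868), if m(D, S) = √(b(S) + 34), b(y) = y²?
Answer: √(46868 + √710) ≈ 216.55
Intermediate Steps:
m(D, S) = √(34 + S²) (m(D, S) = √(S² + 34) = √(34 + S²))
√(m(2, 26) + 46868) = √(√(34 + 26²) + 46868) = √(√(34 + 676) + 46868) = √(√710 + 46868) = √(46868 + √710)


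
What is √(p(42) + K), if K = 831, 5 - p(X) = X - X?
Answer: 2*√209 ≈ 28.914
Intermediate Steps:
p(X) = 5 (p(X) = 5 - (X - X) = 5 - 1*0 = 5 + 0 = 5)
√(p(42) + K) = √(5 + 831) = √836 = 2*√209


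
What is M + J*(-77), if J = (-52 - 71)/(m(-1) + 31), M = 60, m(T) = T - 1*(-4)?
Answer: 11511/34 ≈ 338.56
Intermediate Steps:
m(T) = 4 + T (m(T) = T + 4 = 4 + T)
J = -123/34 (J = (-52 - 71)/((4 - 1) + 31) = -123/(3 + 31) = -123/34 ≈ -3.6176)
M + J*(-77) = 60 - 123/34*(-77) = 60 + 9471/34 = 11511/34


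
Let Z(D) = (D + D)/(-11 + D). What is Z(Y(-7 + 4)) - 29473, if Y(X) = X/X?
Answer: -147366/5 ≈ -29473.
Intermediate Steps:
Y(X) = 1
Z(D) = 2*D/(-11 + D) (Z(D) = (2*D)/(-11 + D) = 2*D/(-11 + D))
Z(Y(-7 + 4)) - 29473 = 2*1/(-11 + 1) - 29473 = 2*1/(-10) - 29473 = 2*1*(-⅒) - 29473 = -⅕ - 29473 = -147366/5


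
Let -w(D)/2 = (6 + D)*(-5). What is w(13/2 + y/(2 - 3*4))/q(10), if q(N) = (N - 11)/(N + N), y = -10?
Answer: -2700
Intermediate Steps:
q(N) = (-11 + N)/(2*N) (q(N) = (-11 + N)/((2*N)) = (-11 + N)*(1/(2*N)) = (-11 + N)/(2*N))
w(D) = 60 + 10*D (w(D) = -2*(6 + D)*(-5) = -2*(-30 - 5*D) = 60 + 10*D)
w(13/2 + y/(2 - 3*4))/q(10) = (60 + 10*(13/2 - 10/(2 - 3*4)))/(((1/2)*(-11 + 10)/10)) = (60 + 10*(13*(1/2) - 10/(2 - 12)))/(((1/2)*(1/10)*(-1))) = (60 + 10*(13/2 - 10/(-10)))/(-1/20) = (60 + 10*(13/2 - 10*(-1/10)))*(-20) = (60 + 10*(13/2 + 1))*(-20) = (60 + 10*(15/2))*(-20) = (60 + 75)*(-20) = 135*(-20) = -2700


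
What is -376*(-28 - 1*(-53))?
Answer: -9400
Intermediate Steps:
-376*(-28 - 1*(-53)) = -376*(-28 + 53) = -376*25 = -9400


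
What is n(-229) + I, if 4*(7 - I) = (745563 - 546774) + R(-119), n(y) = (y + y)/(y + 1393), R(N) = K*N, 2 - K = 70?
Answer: -60194681/1164 ≈ -51714.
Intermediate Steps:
K = -68 (K = 2 - 1*70 = 2 - 70 = -68)
R(N) = -68*N
n(y) = 2*y/(1393 + y) (n(y) = (2*y)/(1393 + y) = 2*y/(1393 + y))
I = -206853/4 (I = 7 - ((745563 - 546774) - 68*(-119))/4 = 7 - (198789 + 8092)/4 = 7 - ¼*206881 = 7 - 206881/4 = -206853/4 ≈ -51713.)
n(-229) + I = 2*(-229)/(1393 - 229) - 206853/4 = 2*(-229)/1164 - 206853/4 = 2*(-229)*(1/1164) - 206853/4 = -229/582 - 206853/4 = -60194681/1164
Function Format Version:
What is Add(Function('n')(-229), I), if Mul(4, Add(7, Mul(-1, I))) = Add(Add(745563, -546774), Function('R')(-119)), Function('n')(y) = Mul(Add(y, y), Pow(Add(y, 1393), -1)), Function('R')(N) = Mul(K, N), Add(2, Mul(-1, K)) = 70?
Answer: Rational(-60194681, 1164) ≈ -51714.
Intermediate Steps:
K = -68 (K = Add(2, Mul(-1, 70)) = Add(2, -70) = -68)
Function('R')(N) = Mul(-68, N)
Function('n')(y) = Mul(2, y, Pow(Add(1393, y), -1)) (Function('n')(y) = Mul(Mul(2, y), Pow(Add(1393, y), -1)) = Mul(2, y, Pow(Add(1393, y), -1)))
I = Rational(-206853, 4) (I = Add(7, Mul(Rational(-1, 4), Add(Add(745563, -546774), Mul(-68, -119)))) = Add(7, Mul(Rational(-1, 4), Add(198789, 8092))) = Add(7, Mul(Rational(-1, 4), 206881)) = Add(7, Rational(-206881, 4)) = Rational(-206853, 4) ≈ -51713.)
Add(Function('n')(-229), I) = Add(Mul(2, -229, Pow(Add(1393, -229), -1)), Rational(-206853, 4)) = Add(Mul(2, -229, Pow(1164, -1)), Rational(-206853, 4)) = Add(Mul(2, -229, Rational(1, 1164)), Rational(-206853, 4)) = Add(Rational(-229, 582), Rational(-206853, 4)) = Rational(-60194681, 1164)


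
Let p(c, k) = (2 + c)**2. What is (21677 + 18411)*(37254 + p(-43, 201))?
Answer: 1560826280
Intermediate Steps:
(21677 + 18411)*(37254 + p(-43, 201)) = (21677 + 18411)*(37254 + (2 - 43)**2) = 40088*(37254 + (-41)**2) = 40088*(37254 + 1681) = 40088*38935 = 1560826280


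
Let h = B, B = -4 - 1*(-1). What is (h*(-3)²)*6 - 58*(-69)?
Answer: 3840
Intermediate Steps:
B = -3 (B = -4 + 1 = -3)
h = -3
(h*(-3)²)*6 - 58*(-69) = -3*(-3)²*6 - 58*(-69) = -3*9*6 + 4002 = -27*6 + 4002 = -162 + 4002 = 3840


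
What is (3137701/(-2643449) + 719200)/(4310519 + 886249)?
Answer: 1901165383099/13737391172832 ≈ 0.13839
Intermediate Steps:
(3137701/(-2643449) + 719200)/(4310519 + 886249) = (3137701*(-1/2643449) + 719200)/5196768 = (-3137701/2643449 + 719200)*(1/5196768) = (1901165383099/2643449)*(1/5196768) = 1901165383099/13737391172832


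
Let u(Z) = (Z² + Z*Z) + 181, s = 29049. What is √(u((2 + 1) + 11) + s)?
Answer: √29622 ≈ 172.11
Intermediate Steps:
u(Z) = 181 + 2*Z² (u(Z) = (Z² + Z²) + 181 = 2*Z² + 181 = 181 + 2*Z²)
√(u((2 + 1) + 11) + s) = √((181 + 2*((2 + 1) + 11)²) + 29049) = √((181 + 2*(3 + 11)²) + 29049) = √((181 + 2*14²) + 29049) = √((181 + 2*196) + 29049) = √((181 + 392) + 29049) = √(573 + 29049) = √29622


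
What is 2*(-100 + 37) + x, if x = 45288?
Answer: 45162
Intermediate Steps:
2*(-100 + 37) + x = 2*(-100 + 37) + 45288 = 2*(-63) + 45288 = -126 + 45288 = 45162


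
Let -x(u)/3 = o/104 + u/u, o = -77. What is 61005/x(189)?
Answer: -2114840/27 ≈ -78327.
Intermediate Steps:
x(u) = -81/104 (x(u) = -3*(-77/104 + u/u) = -3*(-77*1/104 + 1) = -3*(-77/104 + 1) = -3*27/104 = -81/104)
61005/x(189) = 61005/(-81/104) = 61005*(-104/81) = -2114840/27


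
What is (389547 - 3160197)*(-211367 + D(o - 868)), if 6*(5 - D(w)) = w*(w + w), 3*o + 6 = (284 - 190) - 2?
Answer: 3708699119300/3 ≈ 1.2362e+12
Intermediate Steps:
o = 86/3 (o = -2 + ((284 - 190) - 2)/3 = -2 + (94 - 2)/3 = -2 + (⅓)*92 = -2 + 92/3 = 86/3 ≈ 28.667)
D(w) = 5 - w²/3 (D(w) = 5 - w*(w + w)/6 = 5 - w*2*w/6 = 5 - w²/3)
(389547 - 3160197)*(-211367 + D(o - 868)) = (389547 - 3160197)*(-211367 + (5 - (86/3 - 868)²/3)) = -2770650*(-211367 + (5 - (-2518/3)²/3)) = -2770650*(-211367 + (5 - ⅓*6340324/9)) = -2770650*(-211367 + (5 - 6340324/27)) = -2770650*(-211367 - 6340189/27) = -2770650*(-12047098/27) = 3708699119300/3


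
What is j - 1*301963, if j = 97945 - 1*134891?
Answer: -338909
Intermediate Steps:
j = -36946 (j = 97945 - 134891 = -36946)
j - 1*301963 = -36946 - 1*301963 = -36946 - 301963 = -338909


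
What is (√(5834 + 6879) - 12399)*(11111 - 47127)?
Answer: 446562384 - 36016*√12713 ≈ 4.4250e+8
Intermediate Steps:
(√(5834 + 6879) - 12399)*(11111 - 47127) = (√12713 - 12399)*(-36016) = (-12399 + √12713)*(-36016) = 446562384 - 36016*√12713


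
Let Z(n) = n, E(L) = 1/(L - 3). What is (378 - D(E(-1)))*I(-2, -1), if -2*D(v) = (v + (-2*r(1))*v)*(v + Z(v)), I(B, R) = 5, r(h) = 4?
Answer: 30205/16 ≈ 1887.8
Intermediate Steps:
E(L) = 1/(-3 + L)
D(v) = 7*v² (D(v) = -(v + (-2*4)*v)*(v + v)/2 = -(v - 8*v)*2*v/2 = -(-7*v)*2*v/2 = -(-7)*v² = 7*v²)
(378 - D(E(-1)))*I(-2, -1) = (378 - 7*(1/(-3 - 1))²)*5 = (378 - 7*(1/(-4))²)*5 = (378 - 7*(-¼)²)*5 = (378 - 7/16)*5 = (6041/16)*5 = 30205/16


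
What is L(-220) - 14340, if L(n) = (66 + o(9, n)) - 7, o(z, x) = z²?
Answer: -14200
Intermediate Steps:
L(n) = 140 (L(n) = (66 + 9²) - 7 = (66 + 81) - 7 = 147 - 7 = 140)
L(-220) - 14340 = 140 - 14340 = -14200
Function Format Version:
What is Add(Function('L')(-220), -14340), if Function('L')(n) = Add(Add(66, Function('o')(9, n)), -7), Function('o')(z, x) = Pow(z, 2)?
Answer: -14200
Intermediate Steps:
Function('L')(n) = 140 (Function('L')(n) = Add(Add(66, Pow(9, 2)), -7) = Add(Add(66, 81), -7) = Add(147, -7) = 140)
Add(Function('L')(-220), -14340) = Add(140, -14340) = -14200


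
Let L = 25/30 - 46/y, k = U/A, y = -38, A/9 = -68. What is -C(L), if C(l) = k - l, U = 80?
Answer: 12643/5814 ≈ 2.1746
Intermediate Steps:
A = -612 (A = 9*(-68) = -612)
k = -20/153 (k = 80/(-612) = 80*(-1/612) = -20/153 ≈ -0.13072)
L = 233/114 (L = 25/30 - 46/(-38) = 25*(1/30) - 46*(-1/38) = ⅚ + 23/19 = 233/114 ≈ 2.0439)
C(l) = -20/153 - l
-C(L) = -(-20/153 - 1*233/114) = -(-20/153 - 233/114) = -1*(-12643/5814) = 12643/5814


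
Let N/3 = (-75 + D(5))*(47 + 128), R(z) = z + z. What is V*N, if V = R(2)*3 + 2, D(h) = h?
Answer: -514500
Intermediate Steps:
R(z) = 2*z
N = -36750 (N = 3*((-75 + 5)*(47 + 128)) = 3*(-70*175) = 3*(-12250) = -36750)
V = 14 (V = (2*2)*3 + 2 = 4*3 + 2 = 12 + 2 = 14)
V*N = 14*(-36750) = -514500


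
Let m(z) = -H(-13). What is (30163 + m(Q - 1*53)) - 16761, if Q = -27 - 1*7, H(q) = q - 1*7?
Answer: 13422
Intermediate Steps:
H(q) = -7 + q (H(q) = q - 7 = -7 + q)
Q = -34 (Q = -27 - 7 = -34)
m(z) = 20 (m(z) = -(-7 - 13) = -1*(-20) = 20)
(30163 + m(Q - 1*53)) - 16761 = (30163 + 20) - 16761 = 30183 - 16761 = 13422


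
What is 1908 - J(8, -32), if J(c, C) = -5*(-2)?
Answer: 1898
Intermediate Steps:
J(c, C) = 10
1908 - J(8, -32) = 1908 - 1*10 = 1908 - 10 = 1898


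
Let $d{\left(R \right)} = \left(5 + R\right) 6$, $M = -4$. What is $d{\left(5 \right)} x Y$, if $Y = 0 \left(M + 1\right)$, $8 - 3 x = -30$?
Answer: $0$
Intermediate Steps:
$x = \frac{38}{3}$ ($x = \frac{8}{3} - -10 = \frac{8}{3} + 10 = \frac{38}{3} \approx 12.667$)
$Y = 0$ ($Y = 0 \left(-4 + 1\right) = 0 \left(-3\right) = 0$)
$d{\left(R \right)} = 30 + 6 R$
$d{\left(5 \right)} x Y = \left(30 + 6 \cdot 5\right) \frac{38}{3} \cdot 0 = \left(30 + 30\right) \frac{38}{3} \cdot 0 = 60 \cdot \frac{38}{3} \cdot 0 = 760 \cdot 0 = 0$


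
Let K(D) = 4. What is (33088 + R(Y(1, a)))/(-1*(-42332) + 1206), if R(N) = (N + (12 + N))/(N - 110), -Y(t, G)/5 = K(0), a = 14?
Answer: 1075367/1414985 ≈ 0.75998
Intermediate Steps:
Y(t, G) = -20 (Y(t, G) = -5*4 = -20)
R(N) = (12 + 2*N)/(-110 + N)
(33088 + R(Y(1, a)))/(-1*(-42332) + 1206) = (33088 + 2*(6 - 20)/(-110 - 20))/(-1*(-42332) + 1206) = (33088 + 2*(-14)/(-130))/(42332 + 1206) = (33088 + 2*(-1/130)*(-14))/43538 = (33088 + 14/65)*(1/43538) = (2150734/65)*(1/43538) = 1075367/1414985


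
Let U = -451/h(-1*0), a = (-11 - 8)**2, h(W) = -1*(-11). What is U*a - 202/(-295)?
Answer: -4366093/295 ≈ -14800.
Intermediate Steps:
h(W) = 11
a = 361 (a = (-19)**2 = 361)
U = -41 (U = -451/11 = -451*1/11 = -41)
U*a - 202/(-295) = -41*361 - 202/(-295) = -14801 - 202*(-1/295) = -14801 + 202/295 = -4366093/295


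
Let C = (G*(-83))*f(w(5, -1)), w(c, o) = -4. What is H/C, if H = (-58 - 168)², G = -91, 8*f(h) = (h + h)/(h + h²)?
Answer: -612912/7553 ≈ -81.148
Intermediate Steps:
f(h) = h/(4*(h + h²)) (f(h) = ((h + h)/(h + h²))/8 = ((2*h)/(h + h²))/8 = (2*h/(h + h²))/8 = h/(4*(h + h²)))
H = 51076 (H = (-226)² = 51076)
C = -7553/12 (C = (-91*(-83))*(1/(4*(1 - 4))) = 7553*((¼)/(-3)) = 7553*((¼)*(-⅓)) = 7553*(-1/12) = -7553/12 ≈ -629.42)
H/C = 51076/(-7553/12) = 51076*(-12/7553) = -612912/7553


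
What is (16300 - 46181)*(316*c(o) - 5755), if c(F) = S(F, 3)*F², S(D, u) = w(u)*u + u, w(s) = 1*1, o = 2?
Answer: -54652349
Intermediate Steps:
w(s) = 1
S(D, u) = 2*u (S(D, u) = 1*u + u = u + u = 2*u)
c(F) = 6*F² (c(F) = (2*3)*F² = 6*F²)
(16300 - 46181)*(316*c(o) - 5755) = (16300 - 46181)*(316*(6*2²) - 5755) = -29881*(316*(6*4) - 5755) = -29881*(316*24 - 5755) = -29881*(7584 - 5755) = -29881*1829 = -54652349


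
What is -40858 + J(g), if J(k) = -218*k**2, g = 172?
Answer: -6490170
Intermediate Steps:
-40858 + J(g) = -40858 - 218*172**2 = -40858 - 218*29584 = -40858 - 6449312 = -6490170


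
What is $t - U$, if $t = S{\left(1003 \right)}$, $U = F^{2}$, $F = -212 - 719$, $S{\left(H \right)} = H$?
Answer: $-865758$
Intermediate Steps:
$F = -931$
$U = 866761$ ($U = \left(-931\right)^{2} = 866761$)
$t = 1003$
$t - U = 1003 - 866761 = -865758$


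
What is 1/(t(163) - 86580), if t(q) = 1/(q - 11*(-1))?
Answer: -174/15064919 ≈ -1.1550e-5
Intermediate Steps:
t(q) = 1/(11 + q) (t(q) = 1/(q + 11) = 1/(11 + q))
1/(t(163) - 86580) = 1/(1/(11 + 163) - 86580) = 1/(1/174 - 86580) = 1/(-15064919/174) = -174/15064919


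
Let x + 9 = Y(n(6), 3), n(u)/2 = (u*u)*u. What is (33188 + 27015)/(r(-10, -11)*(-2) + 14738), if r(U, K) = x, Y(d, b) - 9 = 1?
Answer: 60203/14736 ≈ 4.0854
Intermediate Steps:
n(u) = 2*u³ (n(u) = 2*((u*u)*u) = 2*(u²*u) = 2*u³)
Y(d, b) = 10 (Y(d, b) = 9 + 1 = 10)
x = 1 (x = -9 + 10 = 1)
r(U, K) = 1
(33188 + 27015)/(r(-10, -11)*(-2) + 14738) = (33188 + 27015)/(1*(-2) + 14738) = 60203/(-2 + 14738) = 60203/14736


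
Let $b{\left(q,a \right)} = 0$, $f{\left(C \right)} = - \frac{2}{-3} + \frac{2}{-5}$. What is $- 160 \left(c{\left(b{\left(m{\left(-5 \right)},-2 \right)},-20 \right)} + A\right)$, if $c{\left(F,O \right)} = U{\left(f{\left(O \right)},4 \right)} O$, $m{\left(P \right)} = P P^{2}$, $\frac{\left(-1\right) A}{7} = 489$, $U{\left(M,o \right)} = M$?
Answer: $\frac{1645600}{3} \approx 5.4853 \cdot 10^{5}$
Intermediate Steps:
$f{\left(C \right)} = \frac{4}{15}$ ($f{\left(C \right)} = \left(-2\right) \left(- \frac{1}{3}\right) + 2 \left(- \frac{1}{5}\right) = \frac{2}{3} - \frac{2}{5} = \frac{4}{15}$)
$A = -3423$ ($A = \left(-7\right) 489 = -3423$)
$m{\left(P \right)} = P^{3}$
$c{\left(F,O \right)} = \frac{4 O}{15}$
$- 160 \left(c{\left(b{\left(m{\left(-5 \right)},-2 \right)},-20 \right)} + A\right) = - 160 \left(\frac{4}{15} \left(-20\right) - 3423\right) = - 160 \left(- \frac{16}{3} - 3423\right) = \left(-160\right) \left(- \frac{10285}{3}\right) = \frac{1645600}{3}$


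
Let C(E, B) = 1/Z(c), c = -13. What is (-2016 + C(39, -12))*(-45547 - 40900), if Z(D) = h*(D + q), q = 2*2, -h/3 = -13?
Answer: 61171366799/351 ≈ 1.7428e+8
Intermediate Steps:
h = 39 (h = -3*(-13) = 39)
q = 4
Z(D) = 156 + 39*D (Z(D) = 39*(D + 4) = 39*(4 + D) = 156 + 39*D)
C(E, B) = -1/351 (C(E, B) = 1/(156 + 39*(-13)) = 1/(156 - 507) = 1/(-351) = -1/351)
(-2016 + C(39, -12))*(-45547 - 40900) = (-2016 - 1/351)*(-45547 - 40900) = -707617/351*(-86447) = 61171366799/351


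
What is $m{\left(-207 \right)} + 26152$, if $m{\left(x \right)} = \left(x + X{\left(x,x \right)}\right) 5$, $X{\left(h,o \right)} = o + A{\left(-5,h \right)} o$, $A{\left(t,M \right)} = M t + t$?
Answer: $-1041968$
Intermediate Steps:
$A{\left(t,M \right)} = t + M t$
$X{\left(h,o \right)} = o + o \left(-5 - 5 h\right)$ ($X{\left(h,o \right)} = o + - 5 \left(1 + h\right) o = o + \left(-5 - 5 h\right) o = o + o \left(-5 - 5 h\right)$)
$m{\left(x \right)} = 5 x - 5 x \left(4 + 5 x\right)$ ($m{\left(x \right)} = \left(x - x \left(4 + 5 x\right)\right) 5 = 5 x - 5 x \left(4 + 5 x\right)$)
$m{\left(-207 \right)} + 26152 = 5 \left(-207\right) \left(-3 - -1035\right) + 26152 = 5 \left(-207\right) \left(-3 + 1035\right) + 26152 = 5 \left(-207\right) 1032 + 26152 = -1068120 + 26152 = -1041968$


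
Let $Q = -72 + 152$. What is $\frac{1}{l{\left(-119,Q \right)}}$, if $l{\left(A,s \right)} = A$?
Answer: $- \frac{1}{119} \approx -0.0084034$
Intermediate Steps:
$Q = 80$
$\frac{1}{l{\left(-119,Q \right)}} = \frac{1}{-119} = - \frac{1}{119}$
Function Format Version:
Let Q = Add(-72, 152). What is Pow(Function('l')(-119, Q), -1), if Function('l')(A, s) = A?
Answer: Rational(-1, 119) ≈ -0.0084034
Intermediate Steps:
Q = 80
Pow(Function('l')(-119, Q), -1) = Pow(-119, -1) = Rational(-1, 119)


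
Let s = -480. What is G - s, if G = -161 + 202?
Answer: 521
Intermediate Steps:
G = 41
G - s = 41 - 1*(-480) = 41 + 480 = 521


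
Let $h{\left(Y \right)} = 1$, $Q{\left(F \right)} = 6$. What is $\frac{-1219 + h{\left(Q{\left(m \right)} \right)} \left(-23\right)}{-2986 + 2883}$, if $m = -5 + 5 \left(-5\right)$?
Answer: $\frac{1242}{103} \approx 12.058$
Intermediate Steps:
$m = -30$ ($m = -5 - 25 = -30$)
$\frac{-1219 + h{\left(Q{\left(m \right)} \right)} \left(-23\right)}{-2986 + 2883} = \frac{-1219 + 1 \left(-23\right)}{-2986 + 2883} = \frac{-1219 - 23}{-103} = \left(-1242\right) \left(- \frac{1}{103}\right) = \frac{1242}{103}$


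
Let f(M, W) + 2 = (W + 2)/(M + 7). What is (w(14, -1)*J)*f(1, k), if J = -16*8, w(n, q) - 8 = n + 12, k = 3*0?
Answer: 7616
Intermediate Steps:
k = 0
f(M, W) = -2 + (2 + W)/(7 + M) (f(M, W) = -2 + (W + 2)/(M + 7) = -2 + (2 + W)/(7 + M))
w(n, q) = 20 + n (w(n, q) = 8 + (n + 12) = 8 + (12 + n) = 20 + n)
J = -128
(w(14, -1)*J)*f(1, k) = ((20 + 14)*(-128))*((-12 + 0 - 2*1)/(7 + 1)) = (34*(-128))*((-12 + 0 - 2)/8) = -544*(-14) = -4352*(-7/4) = 7616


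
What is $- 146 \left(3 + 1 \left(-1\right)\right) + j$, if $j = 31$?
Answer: $-261$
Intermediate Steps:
$- 146 \left(3 + 1 \left(-1\right)\right) + j = - 146 \left(3 + 1 \left(-1\right)\right) + 31 = - 146 \left(3 - 1\right) + 31 = \left(-146\right) 2 + 31 = -292 + 31 = -261$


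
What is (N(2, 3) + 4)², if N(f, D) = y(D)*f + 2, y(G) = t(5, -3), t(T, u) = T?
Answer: 256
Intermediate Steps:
y(G) = 5
N(f, D) = 2 + 5*f (N(f, D) = 5*f + 2 = 2 + 5*f)
(N(2, 3) + 4)² = ((2 + 5*2) + 4)² = ((2 + 10) + 4)² = (12 + 4)² = 16² = 256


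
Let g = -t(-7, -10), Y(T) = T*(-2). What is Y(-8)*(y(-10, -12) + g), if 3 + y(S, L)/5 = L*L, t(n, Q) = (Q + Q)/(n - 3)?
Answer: 11248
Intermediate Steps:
t(n, Q) = 2*Q/(-3 + n) (t(n, Q) = (2*Q)/(-3 + n) = 2*Q/(-3 + n))
y(S, L) = -15 + 5*L**2 (y(S, L) = -15 + 5*(L*L) = -15 + 5*L**2)
Y(T) = -2*T
g = -2 (g = -2*(-10)/(-3 - 7) = -2*(-10)/(-10) = -2*(-10)*(-1)/10 = -1*2 = -2)
Y(-8)*(y(-10, -12) + g) = (-2*(-8))*((-15 + 5*(-12)**2) - 2) = 16*((-15 + 5*144) - 2) = 16*((-15 + 720) - 2) = 16*(705 - 2) = 16*703 = 11248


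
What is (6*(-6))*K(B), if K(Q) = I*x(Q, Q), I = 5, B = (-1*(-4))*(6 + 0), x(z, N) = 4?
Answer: -720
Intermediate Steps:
B = 24 (B = 4*6 = 24)
K(Q) = 20 (K(Q) = 5*4 = 20)
(6*(-6))*K(B) = (6*(-6))*20 = -36*20 = -720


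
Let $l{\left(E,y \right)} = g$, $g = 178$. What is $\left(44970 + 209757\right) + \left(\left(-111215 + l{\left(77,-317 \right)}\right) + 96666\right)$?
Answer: $240356$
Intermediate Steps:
$l{\left(E,y \right)} = 178$
$\left(44970 + 209757\right) + \left(\left(-111215 + l{\left(77,-317 \right)}\right) + 96666\right) = \left(44970 + 209757\right) + \left(\left(-111215 + 178\right) + 96666\right) = 254727 + \left(-111037 + 96666\right) = 254727 - 14371 = 240356$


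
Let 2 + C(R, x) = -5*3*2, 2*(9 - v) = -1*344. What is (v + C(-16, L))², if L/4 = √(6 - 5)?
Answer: 22201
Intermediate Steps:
L = 4 (L = 4*√(6 - 5) = 4*√1 = 4*1 = 4)
v = 181 (v = 9 - (-1)*344/2 = 9 - ½*(-344) = 9 + 172 = 181)
C(R, x) = -32 (C(R, x) = -2 - 5*3*2 = -2 - 15*2 = -2 - 30 = -32)
(v + C(-16, L))² = (181 - 32)² = 149² = 22201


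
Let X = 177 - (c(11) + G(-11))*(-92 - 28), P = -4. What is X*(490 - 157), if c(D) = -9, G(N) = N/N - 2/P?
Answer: -240759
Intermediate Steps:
G(N) = 3/2 (G(N) = N/N - 2/(-4) = 1 - 2*(-1/4) = 1 + 1/2 = 3/2)
X = -723 (X = 177 - (-9 + 3/2)*(-92 - 28) = 177 - (-15)*(-120)/2 = 177 - 1*900 = 177 - 900 = -723)
X*(490 - 157) = -723*(490 - 157) = -723*333 = -240759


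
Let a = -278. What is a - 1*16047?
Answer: -16325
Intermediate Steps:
a - 1*16047 = -278 - 1*16047 = -278 - 16047 = -16325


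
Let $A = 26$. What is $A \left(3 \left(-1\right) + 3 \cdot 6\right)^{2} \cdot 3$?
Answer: $17550$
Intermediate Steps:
$A \left(3 \left(-1\right) + 3 \cdot 6\right)^{2} \cdot 3 = 26 \left(3 \left(-1\right) + 3 \cdot 6\right)^{2} \cdot 3 = 26 \left(-3 + 18\right)^{2} \cdot 3 = 26 \cdot 15^{2} \cdot 3 = 26 \cdot 225 \cdot 3 = 5850 \cdot 3 = 17550$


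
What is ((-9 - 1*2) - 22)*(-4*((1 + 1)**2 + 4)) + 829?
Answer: 1885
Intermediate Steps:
((-9 - 1*2) - 22)*(-4*((1 + 1)**2 + 4)) + 829 = ((-9 - 2) - 22)*(-4*(2**2 + 4)) + 829 = (-11 - 22)*(-4*(4 + 4)) + 829 = -(-132)*8 + 829 = -33*(-32) + 829 = 1056 + 829 = 1885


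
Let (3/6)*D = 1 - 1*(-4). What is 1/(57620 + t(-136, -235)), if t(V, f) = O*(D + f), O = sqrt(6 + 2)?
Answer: 2881/165982970 + 9*sqrt(2)/66393188 ≈ 1.7549e-5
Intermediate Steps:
D = 10 (D = 2*(1 - 1*(-4)) = 2*(1 + 4) = 2*5 = 10)
O = 2*sqrt(2) (O = sqrt(8) = 2*sqrt(2) ≈ 2.8284)
t(V, f) = 2*sqrt(2)*(10 + f) (t(V, f) = (2*sqrt(2))*(10 + f) = 2*sqrt(2)*(10 + f))
1/(57620 + t(-136, -235)) = 1/(57620 + 2*sqrt(2)*(10 - 235)) = 1/(57620 + 2*sqrt(2)*(-225)) = 1/(57620 - 450*sqrt(2))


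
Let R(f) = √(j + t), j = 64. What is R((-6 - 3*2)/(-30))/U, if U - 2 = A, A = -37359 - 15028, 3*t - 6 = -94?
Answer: -2*√78/157155 ≈ -0.00011240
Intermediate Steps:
t = -88/3 (t = 2 + (⅓)*(-94) = 2 - 94/3 = -88/3 ≈ -29.333)
R(f) = 2*√78/3 (R(f) = √(64 - 88/3) = √(104/3) = 2*√78/3)
A = -52387
U = -52385 (U = 2 - 52387 = -52385)
R((-6 - 3*2)/(-30))/U = (2*√78/3)/(-52385) = (2*√78/3)*(-1/52385) = -2*√78/157155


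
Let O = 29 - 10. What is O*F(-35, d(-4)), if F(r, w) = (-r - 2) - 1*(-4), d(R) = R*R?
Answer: 703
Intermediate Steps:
O = 19
d(R) = R²
F(r, w) = 2 - r (F(r, w) = (-2 - r) + 4 = 2 - r)
O*F(-35, d(-4)) = 19*(2 - 1*(-35)) = 19*(2 + 35) = 19*37 = 703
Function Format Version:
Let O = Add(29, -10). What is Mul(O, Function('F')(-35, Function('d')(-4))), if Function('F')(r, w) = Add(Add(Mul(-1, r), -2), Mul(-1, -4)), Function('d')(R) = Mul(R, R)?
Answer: 703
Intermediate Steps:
O = 19
Function('d')(R) = Pow(R, 2)
Function('F')(r, w) = Add(2, Mul(-1, r)) (Function('F')(r, w) = Add(Add(-2, Mul(-1, r)), 4) = Add(2, Mul(-1, r)))
Mul(O, Function('F')(-35, Function('d')(-4))) = Mul(19, Add(2, Mul(-1, -35))) = Mul(19, Add(2, 35)) = Mul(19, 37) = 703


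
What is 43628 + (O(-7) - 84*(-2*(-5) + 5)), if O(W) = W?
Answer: 42361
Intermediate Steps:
43628 + (O(-7) - 84*(-2*(-5) + 5)) = 43628 + (-7 - 84*(-2*(-5) + 5)) = 43628 + (-7 - 84*(10 + 5)) = 43628 + (-7 - 84*15) = 43628 + (-7 - 1260) = 43628 - 1267 = 42361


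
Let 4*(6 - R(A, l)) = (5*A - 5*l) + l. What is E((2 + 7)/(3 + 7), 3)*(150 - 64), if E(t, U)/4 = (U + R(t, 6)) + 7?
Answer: 7181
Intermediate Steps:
R(A, l) = 6 + l - 5*A/4 (R(A, l) = 6 - ((5*A - 5*l) + l)/4 = 6 - ((-5*l + 5*A) + l)/4 = 6 - (-4*l + 5*A)/4 = 6 + (l - 5*A/4) = 6 + l - 5*A/4)
E(t, U) = 76 - 5*t + 4*U (E(t, U) = 4*((U + (6 + 6 - 5*t/4)) + 7) = 4*((U + (12 - 5*t/4)) + 7) = 4*((12 + U - 5*t/4) + 7) = 4*(19 + U - 5*t/4) = 76 - 5*t + 4*U)
E((2 + 7)/(3 + 7), 3)*(150 - 64) = (76 - 5*(2 + 7)/(3 + 7) + 4*3)*(150 - 64) = (76 - 45/10 + 12)*86 = (76 - 5*9/10 + 12)*86 = (76 - 9/2 + 12)*86 = (167/2)*86 = 7181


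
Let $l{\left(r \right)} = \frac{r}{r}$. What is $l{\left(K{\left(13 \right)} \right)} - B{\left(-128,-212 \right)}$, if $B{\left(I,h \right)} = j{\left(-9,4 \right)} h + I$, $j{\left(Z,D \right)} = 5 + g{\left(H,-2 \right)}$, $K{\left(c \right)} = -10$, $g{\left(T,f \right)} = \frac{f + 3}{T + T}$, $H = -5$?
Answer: $\frac{5839}{5} \approx 1167.8$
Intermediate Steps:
$g{\left(T,f \right)} = \frac{3 + f}{2 T}$
$j{\left(Z,D \right)} = \frac{49}{10}$ ($j{\left(Z,D \right)} = 5 + \frac{3 - 2}{2 \left(-5\right)} = 5 + \frac{1}{2} \left(- \frac{1}{5}\right) 1 = 5 - \frac{1}{10} = \frac{49}{10}$)
$B{\left(I,h \right)} = I + \frac{49 h}{10}$ ($B{\left(I,h \right)} = \frac{49 h}{10} + I = I + \frac{49 h}{10}$)
$l{\left(r \right)} = 1$
$l{\left(K{\left(13 \right)} \right)} - B{\left(-128,-212 \right)} = 1 - \left(-128 + \frac{49}{10} \left(-212\right)\right) = 1 - \left(-128 - \frac{5194}{5}\right) = 1 - - \frac{5834}{5} = 1 + \frac{5834}{5} = \frac{5839}{5}$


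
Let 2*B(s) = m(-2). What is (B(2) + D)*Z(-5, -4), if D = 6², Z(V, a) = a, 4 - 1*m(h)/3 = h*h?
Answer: -144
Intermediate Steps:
m(h) = 12 - 3*h² (m(h) = 12 - 3*h*h = 12 - 3*h²)
B(s) = 0 (B(s) = (12 - 3*(-2)²)/2 = (12 - 3*4)/2 = (12 - 12)/2 = (½)*0 = 0)
D = 36
(B(2) + D)*Z(-5, -4) = (0 + 36)*(-4) = 36*(-4) = -144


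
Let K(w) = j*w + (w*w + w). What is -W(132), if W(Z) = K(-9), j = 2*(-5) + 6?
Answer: -108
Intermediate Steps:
j = -4 (j = -10 + 6 = -4)
K(w) = w² - 3*w (K(w) = -4*w + (w*w + w) = -4*w + (w² + w) = -4*w + (w + w²) = w² - 3*w)
W(Z) = 108 (W(Z) = -9*(-3 - 9) = -9*(-12) = 108)
-W(132) = -1*108 = -108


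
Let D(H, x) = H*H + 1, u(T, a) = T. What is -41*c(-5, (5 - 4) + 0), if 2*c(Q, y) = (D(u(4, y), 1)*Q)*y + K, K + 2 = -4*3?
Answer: 4059/2 ≈ 2029.5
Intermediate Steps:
D(H, x) = 1 + H**2 (D(H, x) = H**2 + 1 = 1 + H**2)
K = -14 (K = -2 - 4*3 = -2 - 12 = -14)
c(Q, y) = -7 + 17*Q*y/2 (c(Q, y) = (((1 + 4**2)*Q)*y - 14)/2 = (((1 + 16)*Q)*y - 14)/2 = ((17*Q)*y - 14)/2 = (17*Q*y - 14)/2 = (-14 + 17*Q*y)/2 = -7 + 17*Q*y/2)
-41*c(-5, (5 - 4) + 0) = -41*(-7 + (17/2)*(-5)*((5 - 4) + 0)) = -41*(-7 + (17/2)*(-5)*(1 + 0)) = -41*(-7 + (17/2)*(-5)*1) = -41*(-7 - 85/2) = -41*(-99/2) = 4059/2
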